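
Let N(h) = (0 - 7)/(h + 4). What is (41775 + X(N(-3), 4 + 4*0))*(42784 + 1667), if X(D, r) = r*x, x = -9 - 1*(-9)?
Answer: 1856940525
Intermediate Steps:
N(h) = -7/(4 + h)
x = 0 (x = -9 + 9 = 0)
X(D, r) = 0 (X(D, r) = r*0 = 0)
(41775 + X(N(-3), 4 + 4*0))*(42784 + 1667) = (41775 + 0)*(42784 + 1667) = 41775*44451 = 1856940525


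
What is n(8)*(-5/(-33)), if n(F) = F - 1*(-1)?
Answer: 15/11 ≈ 1.3636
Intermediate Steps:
n(F) = 1 + F (n(F) = F + 1 = 1 + F)
n(8)*(-5/(-33)) = (1 + 8)*(-5/(-33)) = 9*(-5*(-1/33)) = 9*(5/33) = 15/11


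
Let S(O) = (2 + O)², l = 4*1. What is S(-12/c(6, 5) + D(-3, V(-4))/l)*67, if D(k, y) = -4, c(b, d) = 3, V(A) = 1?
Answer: 603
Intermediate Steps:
l = 4
S(-12/c(6, 5) + D(-3, V(-4))/l)*67 = (2 + (-12/3 - 4/4))²*67 = (2 + (-12*⅓ - 4*¼))²*67 = (2 + (-4 - 1))²*67 = (2 - 5)²*67 = (-3)²*67 = 9*67 = 603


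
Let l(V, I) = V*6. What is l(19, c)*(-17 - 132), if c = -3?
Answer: -16986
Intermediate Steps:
l(V, I) = 6*V
l(19, c)*(-17 - 132) = (6*19)*(-17 - 132) = 114*(-149) = -16986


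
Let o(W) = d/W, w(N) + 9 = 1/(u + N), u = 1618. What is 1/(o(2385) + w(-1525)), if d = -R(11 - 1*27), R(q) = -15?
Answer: -1643/14759 ≈ -0.11132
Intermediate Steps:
w(N) = -9 + 1/(1618 + N)
d = 15 (d = -1*(-15) = 15)
o(W) = 15/W
1/(o(2385) + w(-1525)) = 1/(15/2385 + (-14561 - 9*(-1525))/(1618 - 1525)) = 1/(15*(1/2385) + (-14561 + 13725)/93) = 1/(1/159 + (1/93)*(-836)) = 1/(1/159 - 836/93) = 1/(-14759/1643) = -1643/14759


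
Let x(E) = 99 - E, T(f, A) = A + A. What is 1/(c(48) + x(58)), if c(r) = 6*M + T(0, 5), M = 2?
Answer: 1/63 ≈ 0.015873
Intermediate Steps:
T(f, A) = 2*A
c(r) = 22 (c(r) = 6*2 + 2*5 = 12 + 10 = 22)
1/(c(48) + x(58)) = 1/(22 + (99 - 1*58)) = 1/(22 + (99 - 58)) = 1/(22 + 41) = 1/63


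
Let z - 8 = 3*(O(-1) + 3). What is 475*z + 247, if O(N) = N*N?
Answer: 9747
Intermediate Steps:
O(N) = N**2
z = 20 (z = 8 + 3*((-1)**2 + 3) = 8 + 3*(1 + 3) = 8 + 3*4 = 8 + 12 = 20)
475*z + 247 = 475*20 + 247 = 9500 + 247 = 9747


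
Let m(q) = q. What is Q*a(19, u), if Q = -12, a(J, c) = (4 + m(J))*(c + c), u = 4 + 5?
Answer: -4968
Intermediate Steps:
u = 9
a(J, c) = 2*c*(4 + J) (a(J, c) = (4 + J)*(c + c) = (4 + J)*(2*c) = 2*c*(4 + J))
Q*a(19, u) = -24*9*(4 + 19) = -24*9*23 = -12*414 = -4968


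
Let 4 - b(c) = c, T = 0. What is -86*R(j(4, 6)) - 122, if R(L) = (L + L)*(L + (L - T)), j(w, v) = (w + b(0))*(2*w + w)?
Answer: -3170426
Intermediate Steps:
b(c) = 4 - c
j(w, v) = 3*w*(4 + w) (j(w, v) = (w + (4 - 1*0))*(2*w + w) = (w + (4 + 0))*(3*w) = (w + 4)*(3*w) = (4 + w)*(3*w) = 3*w*(4 + w))
R(L) = 4*L**2 (R(L) = (L + L)*(L + (L - 1*0)) = (2*L)*(L + (L + 0)) = (2*L)*(L + L) = (2*L)*(2*L) = 4*L**2)
-86*R(j(4, 6)) - 122 = -344*(3*4*(4 + 4))**2 - 122 = -344*(3*4*8)**2 - 122 = -344*96**2 - 122 = -344*9216 - 122 = -86*36864 - 122 = -3170304 - 122 = -3170426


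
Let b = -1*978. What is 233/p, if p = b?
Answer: -233/978 ≈ -0.23824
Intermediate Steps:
b = -978
p = -978
233/p = 233/(-978) = 233*(-1/978) = -233/978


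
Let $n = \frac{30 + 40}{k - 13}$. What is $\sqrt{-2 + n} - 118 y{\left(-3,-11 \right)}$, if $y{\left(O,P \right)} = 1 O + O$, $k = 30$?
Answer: $708 + \frac{6 \sqrt{17}}{17} \approx 709.46$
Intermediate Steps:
$n = \frac{70}{17}$ ($n = \frac{30 + 40}{30 - 13} = \frac{70}{17} \approx 4.1176$)
$y{\left(O,P \right)} = 2 O$ ($y{\left(O,P \right)} = O + O = 2 O$)
$\sqrt{-2 + n} - 118 y{\left(-3,-11 \right)} = \sqrt{-2 + \frac{70}{17}} - 118 \cdot 2 \left(-3\right) = \sqrt{\frac{36}{17}} - -708 = \frac{6 \sqrt{17}}{17} + 708 = 708 + \frac{6 \sqrt{17}}{17}$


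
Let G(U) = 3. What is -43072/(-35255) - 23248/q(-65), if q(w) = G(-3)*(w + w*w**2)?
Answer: 3631395128/2905258785 ≈ 1.2499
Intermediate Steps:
q(w) = 3*w + 3*w**3 (q(w) = 3*(w + w*w**2) = 3*(w + w**3) = 3*w + 3*w**3)
-43072/(-35255) - 23248/q(-65) = -43072/(-35255) - 23248*(-1/(195*(1 + (-65)**2))) = -43072*(-1/35255) - 23248*(-1/(195*(1 + 4225))) = 43072/35255 - 23248/(3*(-65)*4226) = 43072/35255 - 23248/(-824070) = 43072/35255 - 23248*(-1/824070) = 43072/35255 + 11624/412035 = 3631395128/2905258785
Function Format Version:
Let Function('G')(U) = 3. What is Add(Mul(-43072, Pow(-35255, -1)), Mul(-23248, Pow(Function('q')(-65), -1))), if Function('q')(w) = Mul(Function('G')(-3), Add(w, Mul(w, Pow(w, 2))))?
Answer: Rational(3631395128, 2905258785) ≈ 1.2499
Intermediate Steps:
Function('q')(w) = Add(Mul(3, w), Mul(3, Pow(w, 3))) (Function('q')(w) = Mul(3, Add(w, Mul(w, Pow(w, 2)))) = Mul(3, Add(w, Pow(w, 3))) = Add(Mul(3, w), Mul(3, Pow(w, 3))))
Add(Mul(-43072, Pow(-35255, -1)), Mul(-23248, Pow(Function('q')(-65), -1))) = Add(Mul(-43072, Pow(-35255, -1)), Mul(-23248, Pow(Mul(3, -65, Add(1, Pow(-65, 2))), -1))) = Add(Mul(-43072, Rational(-1, 35255)), Mul(-23248, Pow(Mul(3, -65, Add(1, 4225)), -1))) = Add(Rational(43072, 35255), Mul(-23248, Pow(Mul(3, -65, 4226), -1))) = Add(Rational(43072, 35255), Mul(-23248, Pow(-824070, -1))) = Add(Rational(43072, 35255), Mul(-23248, Rational(-1, 824070))) = Add(Rational(43072, 35255), Rational(11624, 412035)) = Rational(3631395128, 2905258785)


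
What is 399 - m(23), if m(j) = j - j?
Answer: 399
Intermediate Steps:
m(j) = 0
399 - m(23) = 399 - 1*0 = 399 + 0 = 399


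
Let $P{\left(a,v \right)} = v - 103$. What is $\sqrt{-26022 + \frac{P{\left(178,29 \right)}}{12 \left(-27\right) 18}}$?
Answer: $\frac{i \sqrt{75880115}}{54} \approx 161.31 i$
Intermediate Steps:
$P{\left(a,v \right)} = -103 + v$
$\sqrt{-26022 + \frac{P{\left(178,29 \right)}}{12 \left(-27\right) 18}} = \sqrt{-26022 + \frac{-103 + 29}{12 \left(-27\right) 18}} = \sqrt{-26022 - \frac{74}{\left(-324\right) 18}} = \sqrt{-26022 - \frac{74}{-5832}} = \sqrt{-26022 - - \frac{37}{2916}} = \sqrt{-26022 + \frac{37}{2916}} = \sqrt{- \frac{75880115}{2916}} = \frac{i \sqrt{75880115}}{54}$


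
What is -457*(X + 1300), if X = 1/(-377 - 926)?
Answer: -774111843/1303 ≈ -5.9410e+5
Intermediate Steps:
X = -1/1303 (X = 1/(-1303) = -1/1303 ≈ -0.00076746)
-457*(X + 1300) = -457*(-1/1303 + 1300) = -457*1693899/1303 = -774111843/1303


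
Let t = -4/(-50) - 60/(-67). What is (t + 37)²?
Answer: 4046104881/2805625 ≈ 1442.1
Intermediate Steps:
t = 1634/1675 (t = -4*(-1/50) - 60*(-1/67) = 2/25 + 60/67 = 1634/1675 ≈ 0.97552)
(t + 37)² = (1634/1675 + 37)² = (63609/1675)² = 4046104881/2805625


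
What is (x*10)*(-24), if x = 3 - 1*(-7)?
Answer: -2400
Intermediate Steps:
x = 10 (x = 3 + 7 = 10)
(x*10)*(-24) = (10*10)*(-24) = 100*(-24) = -2400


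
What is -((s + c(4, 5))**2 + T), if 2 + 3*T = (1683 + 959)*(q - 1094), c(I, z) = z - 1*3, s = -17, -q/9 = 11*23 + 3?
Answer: 2992281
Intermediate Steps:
q = -2304 (q = -9*(11*23 + 3) = -9*(253 + 3) = -9*256 = -2304)
c(I, z) = -3 + z (c(I, z) = z - 3 = -3 + z)
T = -2992506 (T = -2/3 + ((1683 + 959)*(-2304 - 1094))/3 = -2/3 + (2642*(-3398))/3 = -2/3 + (1/3)*(-8977516) = -2/3 - 8977516/3 = -2992506)
-((s + c(4, 5))**2 + T) = -((-17 + (-3 + 5))**2 - 2992506) = -((-17 + 2)**2 - 2992506) = -((-15)**2 - 2992506) = -(225 - 2992506) = -1*(-2992281) = 2992281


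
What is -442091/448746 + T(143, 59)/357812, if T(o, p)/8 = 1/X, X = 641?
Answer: -25349219851451/25730814276258 ≈ -0.98517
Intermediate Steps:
T(o, p) = 8/641
-442091/448746 + T(143, 59)/357812 = -442091/448746 + (8/641)/357812 = -442091*1/448746 + (8/641)*(1/357812) = -442091/448746 + 2/57339373 = -25349219851451/25730814276258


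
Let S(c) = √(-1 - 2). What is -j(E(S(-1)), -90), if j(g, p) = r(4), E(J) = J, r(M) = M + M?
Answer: -8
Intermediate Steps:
S(c) = I*√3 (S(c) = √(-3) = I*√3)
r(M) = 2*M
j(g, p) = 8 (j(g, p) = 2*4 = 8)
-j(E(S(-1)), -90) = -1*8 = -8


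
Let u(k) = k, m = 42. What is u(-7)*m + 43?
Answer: -251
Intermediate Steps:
u(-7)*m + 43 = -7*42 + 43 = -294 + 43 = -251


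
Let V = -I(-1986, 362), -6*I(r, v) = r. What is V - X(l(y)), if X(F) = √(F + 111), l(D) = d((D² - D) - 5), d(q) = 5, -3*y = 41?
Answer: -331 - 2*√29 ≈ -341.77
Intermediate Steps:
y = -41/3 (y = -⅓*41 = -41/3 ≈ -13.667)
I(r, v) = -r/6
V = -331 (V = -(-1)*(-1986)/6 = -1*331 = -331)
l(D) = 5
X(F) = √(111 + F)
V - X(l(y)) = -331 - √(111 + 5) = -331 - √116 = -331 - 2*√29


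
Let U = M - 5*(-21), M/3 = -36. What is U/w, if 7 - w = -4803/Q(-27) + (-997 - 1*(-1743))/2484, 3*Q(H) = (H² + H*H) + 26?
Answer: -2764692/15122171 ≈ -0.18282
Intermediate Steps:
M = -108 (M = 3*(-36) = -108)
U = -3 (U = -108 - 5*(-21) = -108 + 105 = -3)
Q(H) = 26/3 + 2*H²/3 (Q(H) = ((H² + H*H) + 26)/3 = ((H² + H²) + 26)/3 = (2*H² + 26)/3 = (26 + 2*H²)/3 = 26/3 + 2*H²/3)
w = 15122171/921564 (w = 7 - (-4803/(26/3 + (⅔)*(-27)²) + (-997 - 1*(-1743))/2484) = 7 - (-4803/(26/3 + (⅔)*729) + (-997 + 1743)*(1/2484)) = 7 - (-4803/(26/3 + 486) + 746*(1/2484)) = 7 - (-4803/1484/3 + 373/1242) = 7 - (-4803*3/1484 + 373/1242) = 7 - (-14409/1484 + 373/1242) = 7 - 1*(-8671223/921564) = 7 + 8671223/921564 = 15122171/921564 ≈ 16.409)
U/w = -3/15122171/921564 = -3*921564/15122171 = -2764692/15122171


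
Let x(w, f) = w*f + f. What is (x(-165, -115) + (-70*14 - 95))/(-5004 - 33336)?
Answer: -3557/7668 ≈ -0.46388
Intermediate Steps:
x(w, f) = f + f*w (x(w, f) = f*w + f = f + f*w)
(x(-165, -115) + (-70*14 - 95))/(-5004 - 33336) = (-115*(1 - 165) + (-70*14 - 95))/(-5004 - 33336) = (-115*(-164) + (-980 - 95))/(-38340) = (18860 - 1075)*(-1/38340) = 17785*(-1/38340) = -3557/7668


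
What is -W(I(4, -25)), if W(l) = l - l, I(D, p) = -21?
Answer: 0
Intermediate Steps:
W(l) = 0
-W(I(4, -25)) = -1*0 = 0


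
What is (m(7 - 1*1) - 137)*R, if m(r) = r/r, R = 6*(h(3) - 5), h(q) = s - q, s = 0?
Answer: 6528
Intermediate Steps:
h(q) = -q (h(q) = 0 - q = -q)
R = -48 (R = 6*(-1*3 - 5) = 6*(-3 - 5) = 6*(-8) = -48)
m(r) = 1
(m(7 - 1*1) - 137)*R = (1 - 137)*(-48) = -136*(-48) = 6528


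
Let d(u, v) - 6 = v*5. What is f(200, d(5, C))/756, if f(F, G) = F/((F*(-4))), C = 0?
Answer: -1/3024 ≈ -0.00033069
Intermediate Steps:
d(u, v) = 6 + 5*v (d(u, v) = 6 + v*5 = 6 + 5*v)
f(F, G) = -1/4 (f(F, G) = F/((-4*F)) = F*(-1/(4*F)) = -1/4)
f(200, d(5, C))/756 = -1/4/756 = -1/4*1/756 = -1/3024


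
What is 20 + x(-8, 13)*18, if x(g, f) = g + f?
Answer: 110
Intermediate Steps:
x(g, f) = f + g
20 + x(-8, 13)*18 = 20 + (13 - 8)*18 = 20 + 5*18 = 20 + 90 = 110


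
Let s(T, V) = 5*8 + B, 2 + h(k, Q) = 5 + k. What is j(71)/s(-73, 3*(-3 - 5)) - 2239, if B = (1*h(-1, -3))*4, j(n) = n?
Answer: -107401/48 ≈ -2237.5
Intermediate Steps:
h(k, Q) = 3 + k (h(k, Q) = -2 + (5 + k) = 3 + k)
B = 8 (B = (1*(3 - 1))*4 = (1*2)*4 = 2*4 = 8)
s(T, V) = 48 (s(T, V) = 5*8 + 8 = 40 + 8 = 48)
j(71)/s(-73, 3*(-3 - 5)) - 2239 = 71/48 - 2239 = -107401/48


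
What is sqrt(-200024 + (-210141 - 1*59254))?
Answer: I*sqrt(469419) ≈ 685.14*I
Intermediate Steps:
sqrt(-200024 + (-210141 - 1*59254)) = sqrt(-200024 + (-210141 - 59254)) = sqrt(-200024 - 269395) = sqrt(-469419) = I*sqrt(469419)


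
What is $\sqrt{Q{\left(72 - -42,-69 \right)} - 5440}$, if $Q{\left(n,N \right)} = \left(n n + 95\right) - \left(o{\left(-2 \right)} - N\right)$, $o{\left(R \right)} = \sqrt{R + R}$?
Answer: $\sqrt{7582 - 2 i} \approx 87.075 - 0.011 i$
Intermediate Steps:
$o{\left(R \right)} = \sqrt{2} \sqrt{R}$ ($o{\left(R \right)} = \sqrt{2 R} = \sqrt{2} \sqrt{R}$)
$Q{\left(n,N \right)} = 95 + N + n^{2} - 2 i$ ($Q{\left(n,N \right)} = \left(n n + 95\right) - \left(\sqrt{2} \sqrt{-2} - N\right) = \left(n^{2} + 95\right) - \left(\sqrt{2} i \sqrt{2} - N\right) = \left(95 + n^{2}\right) - \left(2 i - N\right) = \left(95 + n^{2}\right) - \left(- N + 2 i\right) = \left(95 + n^{2}\right) + \left(N - 2 i\right) = 95 + N + n^{2} - 2 i$)
$\sqrt{Q{\left(72 - -42,-69 \right)} - 5440} = \sqrt{\left(95 - 69 + \left(72 - -42\right)^{2} - 2 i\right) - 5440} = \sqrt{\left(95 - 69 + \left(72 + 42\right)^{2} - 2 i\right) - 5440} = \sqrt{\left(95 - 69 + 114^{2} - 2 i\right) - 5440} = \sqrt{\left(95 - 69 + 12996 - 2 i\right) - 5440} = \sqrt{\left(13022 - 2 i\right) - 5440} = \sqrt{7582 - 2 i}$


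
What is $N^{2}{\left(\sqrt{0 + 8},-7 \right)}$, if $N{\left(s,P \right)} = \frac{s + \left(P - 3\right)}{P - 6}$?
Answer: $\frac{108}{169} - \frac{40 \sqrt{2}}{169} \approx 0.30433$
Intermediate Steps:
$N{\left(s,P \right)} = \frac{-3 + P + s}{-6 + P}$ ($N{\left(s,P \right)} = \frac{s + \left(-3 + P\right)}{-6 + P} = \frac{-3 + P + s}{-6 + P}$)
$N^{2}{\left(\sqrt{0 + 8},-7 \right)} = \left(\frac{-3 - 7 + \sqrt{0 + 8}}{-6 - 7}\right)^{2} = \left(\frac{-3 - 7 + \sqrt{8}}{-13}\right)^{2} = \left(- \frac{-3 - 7 + 2 \sqrt{2}}{13}\right)^{2} = \left(- \frac{-10 + 2 \sqrt{2}}{13}\right)^{2} = \left(\frac{10}{13} - \frac{2 \sqrt{2}}{13}\right)^{2}$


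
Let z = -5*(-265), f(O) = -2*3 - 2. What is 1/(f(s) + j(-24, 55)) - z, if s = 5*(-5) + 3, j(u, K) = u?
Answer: -42401/32 ≈ -1325.0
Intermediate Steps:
s = -22 (s = -25 + 3 = -22)
f(O) = -8 (f(O) = -6 - 2 = -8)
z = 1325
1/(f(s) + j(-24, 55)) - z = 1/(-8 - 24) - 1*1325 = 1/(-32) - 1325 = -1/32 - 1325 = -42401/32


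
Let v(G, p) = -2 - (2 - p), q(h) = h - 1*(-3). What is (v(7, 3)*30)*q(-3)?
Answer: 0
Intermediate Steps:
q(h) = 3 + h (q(h) = h + 3 = 3 + h)
v(G, p) = -4 + p (v(G, p) = -2 + (-2 + p) = -4 + p)
(v(7, 3)*30)*q(-3) = ((-4 + 3)*30)*(3 - 3) = -1*30*0 = -30*0 = 0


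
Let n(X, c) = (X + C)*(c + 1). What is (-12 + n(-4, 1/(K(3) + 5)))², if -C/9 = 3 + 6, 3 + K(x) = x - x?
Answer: 77841/4 ≈ 19460.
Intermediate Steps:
K(x) = -3 (K(x) = -3 + (x - x) = -3 + 0 = -3)
C = -81 (C = -9*(3 + 6) = -9*9 = -81)
n(X, c) = (1 + c)*(-81 + X) (n(X, c) = (X - 81)*(c + 1) = (-81 + X)*(1 + c) = (1 + c)*(-81 + X))
(-12 + n(-4, 1/(K(3) + 5)))² = (-12 + (-81 - 4 - 81/(-3 + 5) - 4/(-3 + 5)))² = (-12 + (-81 - 4 - 81/2 - 4/2))² = (-12 + (-81 - 4 - 81*½ - 4*½))² = (-12 + (-81 - 4 - 81/2 - 2))² = (-12 - 255/2)² = (-279/2)² = 77841/4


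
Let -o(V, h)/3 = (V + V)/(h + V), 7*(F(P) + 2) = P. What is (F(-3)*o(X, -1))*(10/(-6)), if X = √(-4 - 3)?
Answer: -85/4 + 85*I*√7/28 ≈ -21.25 + 8.0317*I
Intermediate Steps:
F(P) = -2 + P/7
X = I*√7 (X = √(-7) = I*√7 ≈ 2.6458*I)
o(V, h) = -6*V/(V + h) (o(V, h) = -3*(V + V)/(h + V) = -3*2*V/(V + h) = -6*V/(V + h))
(F(-3)*o(X, -1))*(10/(-6)) = ((-2 + (⅐)*(-3))*(-6*I*√7/(I*√7 - 1)))*(10/(-6)) = ((-2 - 3/7)*(-6*I*√7/(-1 + I*√7)))*(10*(-⅙)) = -(-102)*I*√7/(7*(-1 + I*√7))*(-5/3) = (102*I*√7/(7*(-1 + I*√7)))*(-5/3) = -170*I*√7/(7*(-1 + I*√7))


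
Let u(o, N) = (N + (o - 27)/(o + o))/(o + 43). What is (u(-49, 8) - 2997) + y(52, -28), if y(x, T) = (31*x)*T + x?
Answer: -7068122/147 ≈ -48082.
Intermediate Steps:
y(x, T) = x + 31*T*x (y(x, T) = 31*T*x + x = x + 31*T*x)
u(o, N) = (N + (-27 + o)/(2*o))/(43 + o) (u(o, N) = (N + (-27 + o)/((2*o)))/(43 + o) = (N + (-27 + o)*(1/(2*o)))/(43 + o) = (N + (-27 + o)/(2*o))/(43 + o))
(u(-49, 8) - 2997) + y(52, -28) = ((1/2)*(-27 - 49 + 2*8*(-49))/(-49*(43 - 49)) - 2997) + 52*(1 + 31*(-28)) = ((1/2)*(-1/49)*(-27 - 49 - 784)/(-6) - 2997) + 52*(1 - 868) = ((1/2)*(-1/49)*(-1/6)*(-860) - 2997) + 52*(-867) = (-215/147 - 2997) - 45084 = -440774/147 - 45084 = -7068122/147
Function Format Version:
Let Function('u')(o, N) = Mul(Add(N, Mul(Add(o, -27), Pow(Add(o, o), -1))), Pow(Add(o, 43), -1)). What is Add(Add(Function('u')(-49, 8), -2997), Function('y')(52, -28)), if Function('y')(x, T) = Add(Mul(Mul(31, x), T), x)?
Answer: Rational(-7068122, 147) ≈ -48082.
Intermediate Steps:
Function('y')(x, T) = Add(x, Mul(31, T, x)) (Function('y')(x, T) = Add(Mul(31, T, x), x) = Add(x, Mul(31, T, x)))
Function('u')(o, N) = Mul(Pow(Add(43, o), -1), Add(N, Mul(Rational(1, 2), Pow(o, -1), Add(-27, o)))) (Function('u')(o, N) = Mul(Add(N, Mul(Add(-27, o), Pow(Mul(2, o), -1))), Pow(Add(43, o), -1)) = Mul(Add(N, Mul(Add(-27, o), Mul(Rational(1, 2), Pow(o, -1)))), Pow(Add(43, o), -1)) = Mul(Add(N, Mul(Rational(1, 2), Pow(o, -1), Add(-27, o))), Pow(Add(43, o), -1)) = Mul(Pow(Add(43, o), -1), Add(N, Mul(Rational(1, 2), Pow(o, -1), Add(-27, o)))))
Add(Add(Function('u')(-49, 8), -2997), Function('y')(52, -28)) = Add(Add(Mul(Rational(1, 2), Pow(-49, -1), Pow(Add(43, -49), -1), Add(-27, -49, Mul(2, 8, -49))), -2997), Mul(52, Add(1, Mul(31, -28)))) = Add(Add(Mul(Rational(1, 2), Rational(-1, 49), Pow(-6, -1), Add(-27, -49, -784)), -2997), Mul(52, Add(1, -868))) = Add(Add(Mul(Rational(1, 2), Rational(-1, 49), Rational(-1, 6), -860), -2997), Mul(52, -867)) = Add(Add(Rational(-215, 147), -2997), -45084) = Add(Rational(-440774, 147), -45084) = Rational(-7068122, 147)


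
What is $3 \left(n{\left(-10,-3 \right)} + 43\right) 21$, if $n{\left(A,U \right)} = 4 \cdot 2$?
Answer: $3213$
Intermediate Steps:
$n{\left(A,U \right)} = 8$
$3 \left(n{\left(-10,-3 \right)} + 43\right) 21 = 3 \left(8 + 43\right) 21 = 3 \cdot 51 \cdot 21 = 3 \cdot 1071 = 3213$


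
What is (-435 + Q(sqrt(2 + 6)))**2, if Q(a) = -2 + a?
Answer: 190977 - 1748*sqrt(2) ≈ 1.8851e+5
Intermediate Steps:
(-435 + Q(sqrt(2 + 6)))**2 = (-435 + (-2 + sqrt(2 + 6)))**2 = (-435 + (-2 + sqrt(8)))**2 = (-435 + (-2 + 2*sqrt(2)))**2 = (-437 + 2*sqrt(2))**2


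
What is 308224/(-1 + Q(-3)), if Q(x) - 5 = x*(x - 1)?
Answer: 19264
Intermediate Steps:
Q(x) = 5 + x*(-1 + x) (Q(x) = 5 + x*(x - 1) = 5 + x*(-1 + x))
308224/(-1 + Q(-3)) = 308224/(-1 + (5 + (-3)² - 1*(-3))) = 308224/(-1 + (5 + 9 + 3)) = 308224/(-1 + 17) = 308224/16 = (1/16)*308224 = 19264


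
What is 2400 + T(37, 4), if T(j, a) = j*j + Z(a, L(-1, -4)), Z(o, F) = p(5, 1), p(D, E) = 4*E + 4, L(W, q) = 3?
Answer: 3777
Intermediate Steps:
p(D, E) = 4 + 4*E
Z(o, F) = 8 (Z(o, F) = 4 + 4*1 = 4 + 4 = 8)
T(j, a) = 8 + j² (T(j, a) = j*j + 8 = j² + 8 = 8 + j²)
2400 + T(37, 4) = 2400 + (8 + 37²) = 2400 + (8 + 1369) = 2400 + 1377 = 3777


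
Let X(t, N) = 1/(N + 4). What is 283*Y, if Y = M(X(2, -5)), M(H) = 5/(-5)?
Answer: -283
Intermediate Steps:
X(t, N) = 1/(4 + N)
M(H) = -1 (M(H) = 5*(-⅕) = -1)
Y = -1
283*Y = 283*(-1) = -283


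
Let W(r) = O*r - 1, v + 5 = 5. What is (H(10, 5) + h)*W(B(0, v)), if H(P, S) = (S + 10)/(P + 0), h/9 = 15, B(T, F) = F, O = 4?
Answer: -273/2 ≈ -136.50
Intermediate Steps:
v = 0 (v = -5 + 5 = 0)
h = 135 (h = 9*15 = 135)
W(r) = -1 + 4*r (W(r) = 4*r - 1 = -1 + 4*r)
H(P, S) = (10 + S)/P
(H(10, 5) + h)*W(B(0, v)) = ((10 + 5)/10 + 135)*(-1 + 4*0) = ((⅒)*15 + 135)*(-1 + 0) = (3/2 + 135)*(-1) = (273/2)*(-1) = -273/2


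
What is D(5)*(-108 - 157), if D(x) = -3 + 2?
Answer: 265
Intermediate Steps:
D(x) = -1
D(5)*(-108 - 157) = -(-108 - 157) = -1*(-265) = 265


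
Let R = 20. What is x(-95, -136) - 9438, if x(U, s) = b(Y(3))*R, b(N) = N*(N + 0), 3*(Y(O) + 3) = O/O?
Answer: -83662/9 ≈ -9295.8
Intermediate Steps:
Y(O) = -8/3 (Y(O) = -3 + (O/O)/3 = -3 + (1/3)*1 = -3 + 1/3 = -8/3)
b(N) = N**2 (b(N) = N*N = N**2)
x(U, s) = 1280/9 (x(U, s) = (-8/3)**2*20 = (64/9)*20 = 1280/9)
x(-95, -136) - 9438 = 1280/9 - 9438 = -83662/9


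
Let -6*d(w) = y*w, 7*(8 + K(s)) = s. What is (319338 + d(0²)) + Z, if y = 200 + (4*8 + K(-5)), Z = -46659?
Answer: 272679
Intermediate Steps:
K(s) = -8 + s/7
y = 1563/7 (y = 200 + (4*8 + (-8 + (⅐)*(-5))) = 200 + (32 + (-8 - 5/7)) = 200 + (32 - 61/7) = 200 + 163/7 = 1563/7 ≈ 223.29)
d(w) = -521*w/14
(319338 + d(0²)) + Z = (319338 - 521/14*0²) - 46659 = (319338 - 521/14*0) - 46659 = (319338 + 0) - 46659 = 319338 - 46659 = 272679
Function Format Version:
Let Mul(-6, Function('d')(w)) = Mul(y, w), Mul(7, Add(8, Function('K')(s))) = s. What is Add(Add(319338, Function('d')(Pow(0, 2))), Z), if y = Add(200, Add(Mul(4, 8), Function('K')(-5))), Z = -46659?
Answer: 272679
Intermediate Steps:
Function('K')(s) = Add(-8, Mul(Rational(1, 7), s))
y = Rational(1563, 7) (y = Add(200, Add(Mul(4, 8), Add(-8, Mul(Rational(1, 7), -5)))) = Add(200, Add(32, Add(-8, Rational(-5, 7)))) = Add(200, Add(32, Rational(-61, 7))) = Add(200, Rational(163, 7)) = Rational(1563, 7) ≈ 223.29)
Function('d')(w) = Mul(Rational(-521, 14), w) (Function('d')(w) = Mul(Rational(-1, 6), Mul(Rational(1563, 7), w)) = Mul(Rational(-521, 14), w))
Add(Add(319338, Function('d')(Pow(0, 2))), Z) = Add(Add(319338, Mul(Rational(-521, 14), Pow(0, 2))), -46659) = Add(Add(319338, Mul(Rational(-521, 14), 0)), -46659) = Add(Add(319338, 0), -46659) = Add(319338, -46659) = 272679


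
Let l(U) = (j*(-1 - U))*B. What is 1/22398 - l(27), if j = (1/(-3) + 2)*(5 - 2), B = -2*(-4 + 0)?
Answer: 25085761/22398 ≈ 1120.0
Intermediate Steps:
B = 8 (B = -2*(-4) = 8)
j = 5 (j = (-⅓ + 2)*3 = (5/3)*3 = 5)
l(U) = -40 - 40*U (l(U) = (5*(-1 - U))*8 = (-5 - 5*U)*8 = -40 - 40*U)
1/22398 - l(27) = 1/22398 - (-40 - 40*27) = 1/22398 - (-40 - 1080) = 1/22398 - 1*(-1120) = 1/22398 + 1120 = 25085761/22398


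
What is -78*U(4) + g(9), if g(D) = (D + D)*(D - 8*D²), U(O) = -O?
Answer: -11190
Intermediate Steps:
g(D) = 2*D*(D - 8*D²) (g(D) = (2*D)*(D - 8*D²) = 2*D*(D - 8*D²))
-78*U(4) + g(9) = -(-78)*4 + 9²*(2 - 16*9) = -78*(-4) + 81*(2 - 144) = 312 + 81*(-142) = 312 - 11502 = -11190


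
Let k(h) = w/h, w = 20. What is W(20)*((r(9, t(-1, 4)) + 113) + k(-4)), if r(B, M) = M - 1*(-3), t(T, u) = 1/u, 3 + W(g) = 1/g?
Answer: -5251/16 ≈ -328.19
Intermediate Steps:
W(g) = -3 + 1/g
k(h) = 20/h
r(B, M) = 3 + M (r(B, M) = M + 3 = 3 + M)
W(20)*((r(9, t(-1, 4)) + 113) + k(-4)) = (-3 + 1/20)*(((3 + 1/4) + 113) + 20/(-4)) = (-3 + 1/20)*(((3 + ¼) + 113) + 20*(-¼)) = -59*((13/4 + 113) - 5)/20 = -59*(465/4 - 5)/20 = -59/20*445/4 = -5251/16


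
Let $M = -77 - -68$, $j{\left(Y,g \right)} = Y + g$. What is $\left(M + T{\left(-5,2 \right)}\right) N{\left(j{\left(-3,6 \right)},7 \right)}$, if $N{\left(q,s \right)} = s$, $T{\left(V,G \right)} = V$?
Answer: $-98$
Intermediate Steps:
$M = -9$ ($M = -77 + 68 = -9$)
$\left(M + T{\left(-5,2 \right)}\right) N{\left(j{\left(-3,6 \right)},7 \right)} = \left(-9 - 5\right) 7 = \left(-14\right) 7 = -98$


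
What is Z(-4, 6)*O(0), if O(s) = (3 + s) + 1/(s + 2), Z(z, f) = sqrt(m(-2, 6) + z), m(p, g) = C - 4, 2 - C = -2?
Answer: 7*I ≈ 7.0*I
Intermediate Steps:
C = 4 (C = 2 - 1*(-2) = 2 + 2 = 4)
m(p, g) = 0 (m(p, g) = 4 - 4 = 0)
Z(z, f) = sqrt(z) (Z(z, f) = sqrt(0 + z) = sqrt(z))
O(s) = 3 + s + 1/(2 + s) (O(s) = (3 + s) + 1/(2 + s) = 3 + s + 1/(2 + s))
Z(-4, 6)*O(0) = sqrt(-4)*((7 + 0**2 + 5*0)/(2 + 0)) = (2*I)*((7 + 0 + 0)/2) = (2*I)*((1/2)*7) = (2*I)*(7/2) = 7*I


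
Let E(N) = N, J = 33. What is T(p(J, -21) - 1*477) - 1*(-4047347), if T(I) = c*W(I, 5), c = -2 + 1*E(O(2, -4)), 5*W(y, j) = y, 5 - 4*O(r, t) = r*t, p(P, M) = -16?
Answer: 16188895/4 ≈ 4.0472e+6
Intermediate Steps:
O(r, t) = 5/4 - r*t/4
W(y, j) = y/5
c = 5/4 (c = -2 + 1*(5/4 - ¼*2*(-4)) = -2 + 1*(5/4 + 2) = -2 + 1*(13/4) = -2 + 13/4 = 5/4 ≈ 1.2500)
T(I) = I/4 (T(I) = 5*(I/5)/4 = I/4)
T(p(J, -21) - 1*477) - 1*(-4047347) = (-16 - 1*477)/4 - 1*(-4047347) = (-16 - 477)/4 + 4047347 = (¼)*(-493) + 4047347 = -493/4 + 4047347 = 16188895/4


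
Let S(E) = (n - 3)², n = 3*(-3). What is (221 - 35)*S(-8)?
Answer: 26784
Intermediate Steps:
n = -9
S(E) = 144 (S(E) = (-9 - 3)² = (-12)² = 144)
(221 - 35)*S(-8) = (221 - 35)*144 = 186*144 = 26784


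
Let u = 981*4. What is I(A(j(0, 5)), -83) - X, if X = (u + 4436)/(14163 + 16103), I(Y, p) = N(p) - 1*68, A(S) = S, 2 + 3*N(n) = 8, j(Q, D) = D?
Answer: -1002958/15133 ≈ -66.276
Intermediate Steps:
N(n) = 2 (N(n) = -2/3 + (1/3)*8 = -2/3 + 8/3 = 2)
u = 3924
I(Y, p) = -66 (I(Y, p) = 2 - 1*68 = 2 - 68 = -66)
X = 4180/15133 (X = (3924 + 4436)/(14163 + 16103) = 8360/30266 = 8360*(1/30266) = 4180/15133 ≈ 0.27622)
I(A(j(0, 5)), -83) - X = -66 - 1*4180/15133 = -66 - 4180/15133 = -1002958/15133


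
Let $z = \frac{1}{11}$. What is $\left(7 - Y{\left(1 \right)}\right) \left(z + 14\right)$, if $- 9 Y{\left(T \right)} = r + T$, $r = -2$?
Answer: $\frac{9610}{99} \approx 97.071$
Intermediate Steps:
$z = \frac{1}{11} \approx 0.090909$
$Y{\left(T \right)} = \frac{2}{9} - \frac{T}{9}$ ($Y{\left(T \right)} = - \frac{-2 + T}{9} = \frac{2}{9} - \frac{T}{9}$)
$\left(7 - Y{\left(1 \right)}\right) \left(z + 14\right) = \left(7 - \left(\frac{2}{9} - \frac{1}{9}\right)\right) \left(\frac{1}{11} + 14\right) = \left(7 - \left(\frac{2}{9} - \frac{1}{9}\right)\right) \frac{155}{11} = \left(7 - \frac{1}{9}\right) \frac{155}{11} = \frac{62}{9} \cdot \frac{155}{11} = \frac{9610}{99}$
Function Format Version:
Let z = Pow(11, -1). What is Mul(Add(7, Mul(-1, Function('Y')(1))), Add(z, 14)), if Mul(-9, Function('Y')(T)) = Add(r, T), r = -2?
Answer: Rational(9610, 99) ≈ 97.071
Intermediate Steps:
z = Rational(1, 11) ≈ 0.090909
Function('Y')(T) = Add(Rational(2, 9), Mul(Rational(-1, 9), T)) (Function('Y')(T) = Mul(Rational(-1, 9), Add(-2, T)) = Add(Rational(2, 9), Mul(Rational(-1, 9), T)))
Mul(Add(7, Mul(-1, Function('Y')(1))), Add(z, 14)) = Mul(Add(7, Mul(-1, Add(Rational(2, 9), Mul(Rational(-1, 9), 1)))), Add(Rational(1, 11), 14)) = Mul(Add(7, Mul(-1, Add(Rational(2, 9), Rational(-1, 9)))), Rational(155, 11)) = Mul(Add(7, Mul(-1, Rational(1, 9))), Rational(155, 11)) = Mul(Add(7, Rational(-1, 9)), Rational(155, 11)) = Mul(Rational(62, 9), Rational(155, 11)) = Rational(9610, 99)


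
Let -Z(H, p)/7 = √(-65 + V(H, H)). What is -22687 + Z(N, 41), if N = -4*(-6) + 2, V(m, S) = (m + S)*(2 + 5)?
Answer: -22687 - 7*√299 ≈ -22808.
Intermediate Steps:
V(m, S) = 7*S + 7*m (V(m, S) = (S + m)*7 = 7*S + 7*m)
N = 26 (N = 24 + 2 = 26)
Z(H, p) = -7*√(-65 + 14*H) (Z(H, p) = -7*√(-65 + (7*H + 7*H)) = -7*√(-65 + 14*H))
-22687 + Z(N, 41) = -22687 - 7*√(-65 + 14*26) = -22687 - 7*√(-65 + 364) = -22687 - 7*√299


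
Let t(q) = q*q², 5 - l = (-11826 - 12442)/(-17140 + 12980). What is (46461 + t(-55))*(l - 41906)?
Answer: 2613112346399/520 ≈ 5.0252e+9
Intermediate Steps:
l = -867/1040 (l = 5 - (-11826 - 12442)/(-17140 + 12980) = 5 - (-24268)/(-4160) = 5 - (-24268)*(-1)/4160 = 5 - 1*6067/1040 = 5 - 6067/1040 = -867/1040 ≈ -0.83365)
t(q) = q³
(46461 + t(-55))*(l - 41906) = (46461 + (-55)³)*(-867/1040 - 41906) = (46461 - 166375)*(-43583107/1040) = -119914*(-43583107/1040) = 2613112346399/520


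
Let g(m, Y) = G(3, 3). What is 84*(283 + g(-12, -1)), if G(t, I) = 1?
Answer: 23856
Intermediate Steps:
g(m, Y) = 1
84*(283 + g(-12, -1)) = 84*(283 + 1) = 84*284 = 23856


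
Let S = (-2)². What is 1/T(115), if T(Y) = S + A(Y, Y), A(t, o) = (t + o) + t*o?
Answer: 1/13459 ≈ 7.4300e-5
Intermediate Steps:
A(t, o) = o + t + o*t (A(t, o) = (o + t) + o*t = o + t + o*t)
S = 4
T(Y) = 4 + Y² + 2*Y (T(Y) = 4 + (Y + Y + Y*Y) = 4 + (Y + Y + Y²) = 4 + (Y² + 2*Y) = 4 + Y² + 2*Y)
1/T(115) = 1/(4 + 115² + 2*115) = 1/(4 + 13225 + 230) = 1/13459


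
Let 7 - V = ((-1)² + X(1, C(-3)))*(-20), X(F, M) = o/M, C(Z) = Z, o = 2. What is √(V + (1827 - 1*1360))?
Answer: √4326/3 ≈ 21.924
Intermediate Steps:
X(F, M) = 2/M
V = 41/3 (V = 7 - ((-1)² + 2/(-3))*(-20) = 7 - (1 + 2*(-⅓))*(-20) = 7 - (1 - ⅔)*(-20) = 7 - (-20)/3 = 7 - 1*(-20/3) = 7 + 20/3 = 41/3 ≈ 13.667)
√(V + (1827 - 1*1360)) = √(41/3 + (1827 - 1*1360)) = √(41/3 + (1827 - 1360)) = √(41/3 + 467) = √(1442/3) = √4326/3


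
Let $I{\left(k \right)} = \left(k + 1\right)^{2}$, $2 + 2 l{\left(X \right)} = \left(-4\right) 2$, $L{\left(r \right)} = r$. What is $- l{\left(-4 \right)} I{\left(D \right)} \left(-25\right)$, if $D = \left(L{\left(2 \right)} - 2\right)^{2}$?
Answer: $-125$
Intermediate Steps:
$l{\left(X \right)} = -5$ ($l{\left(X \right)} = -1 + \frac{\left(-4\right) 2}{2} = -1 + \frac{1}{2} \left(-8\right) = -1 - 4 = -5$)
$D = 0$ ($D = \left(2 - 2\right)^{2} = 0^{2} = 0$)
$I{\left(k \right)} = \left(1 + k\right)^{2}$
$- l{\left(-4 \right)} I{\left(D \right)} \left(-25\right) = - - 5 \left(1 + 0\right)^{2} \left(-25\right) = - - 5 \cdot 1^{2} \left(-25\right) = - \left(-5\right) 1 \left(-25\right) = - \left(-5\right) \left(-25\right) = \left(-1\right) 125 = -125$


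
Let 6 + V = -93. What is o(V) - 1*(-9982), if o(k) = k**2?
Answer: 19783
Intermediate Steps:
V = -99 (V = -6 - 93 = -99)
o(V) - 1*(-9982) = (-99)**2 - 1*(-9982) = 9801 + 9982 = 19783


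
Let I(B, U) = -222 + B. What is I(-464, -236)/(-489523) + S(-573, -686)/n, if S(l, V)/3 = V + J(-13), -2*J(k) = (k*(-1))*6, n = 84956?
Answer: -1006432709/41587915988 ≈ -0.024200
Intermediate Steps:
J(k) = 3*k (J(k) = -k*(-1)*6/2 = -(-k)*6/2 = -(-3)*k = 3*k)
S(l, V) = -117 + 3*V (S(l, V) = 3*(V + 3*(-13)) = 3*(V - 39) = 3*(-39 + V) = -117 + 3*V)
I(-464, -236)/(-489523) + S(-573, -686)/n = (-222 - 464)/(-489523) + (-117 + 3*(-686))/84956 = -686*(-1/489523) + (-117 - 2058)*(1/84956) = 686/489523 - 2175*1/84956 = 686/489523 - 2175/84956 = -1006432709/41587915988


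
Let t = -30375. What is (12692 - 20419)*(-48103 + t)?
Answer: 606399506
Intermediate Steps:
(12692 - 20419)*(-48103 + t) = (12692 - 20419)*(-48103 - 30375) = -7727*(-78478) = 606399506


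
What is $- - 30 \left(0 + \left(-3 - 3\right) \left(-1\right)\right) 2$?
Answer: $360$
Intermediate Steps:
$- - 30 \left(0 + \left(-3 - 3\right) \left(-1\right)\right) 2 = - - 30 \left(0 - -6\right) 2 = - - 30 \left(0 + 6\right) 2 = - \left(-30\right) 6 \cdot 2 = - \left(-180\right) 2 = \left(-1\right) \left(-360\right) = 360$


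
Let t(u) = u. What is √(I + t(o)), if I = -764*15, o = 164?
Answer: 4*I*√706 ≈ 106.28*I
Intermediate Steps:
I = -11460
√(I + t(o)) = √(-11460 + 164) = √(-11296) = 4*I*√706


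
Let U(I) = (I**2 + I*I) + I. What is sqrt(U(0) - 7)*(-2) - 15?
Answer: -15 - 2*I*sqrt(7) ≈ -15.0 - 5.2915*I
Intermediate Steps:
U(I) = I + 2*I**2 (U(I) = (I**2 + I**2) + I = 2*I**2 + I = I + 2*I**2)
sqrt(U(0) - 7)*(-2) - 15 = sqrt(0*(1 + 2*0) - 7)*(-2) - 15 = sqrt(0*(1 + 0) - 7)*(-2) - 15 = sqrt(0*1 - 7)*(-2) - 15 = sqrt(0 - 7)*(-2) - 15 = sqrt(-7)*(-2) - 15 = (I*sqrt(7))*(-2) - 15 = -2*I*sqrt(7) - 15 = -15 - 2*I*sqrt(7)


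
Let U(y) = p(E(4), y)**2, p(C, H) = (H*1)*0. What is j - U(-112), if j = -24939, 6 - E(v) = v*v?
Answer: -24939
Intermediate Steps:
E(v) = 6 - v**2 (E(v) = 6 - v*v = 6 - v**2)
p(C, H) = 0 (p(C, H) = H*0 = 0)
U(y) = 0 (U(y) = 0**2 = 0)
j - U(-112) = -24939 - 1*0 = -24939 + 0 = -24939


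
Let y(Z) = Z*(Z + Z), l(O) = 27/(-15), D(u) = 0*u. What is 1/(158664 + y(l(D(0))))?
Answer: 25/3966762 ≈ 6.3024e-6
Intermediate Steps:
D(u) = 0
l(O) = -9/5 (l(O) = 27*(-1/15) = -9/5)
y(Z) = 2*Z² (y(Z) = Z*(2*Z) = 2*Z²)
1/(158664 + y(l(D(0)))) = 1/(158664 + 2*(-9/5)²) = 1/(158664 + 2*(81/25)) = 1/(158664 + 162/25) = 1/(3966762/25) = 25/3966762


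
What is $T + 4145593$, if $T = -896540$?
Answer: $3249053$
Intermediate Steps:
$T + 4145593 = -896540 + 4145593 = 3249053$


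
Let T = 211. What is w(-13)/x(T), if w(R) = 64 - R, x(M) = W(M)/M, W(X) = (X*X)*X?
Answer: 77/44521 ≈ 0.0017295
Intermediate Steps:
W(X) = X**3 (W(X) = X**2*X = X**3)
x(M) = M**2 (x(M) = M**3/M = M**2)
w(-13)/x(T) = (64 - 1*(-13))/(211**2) = (64 + 13)/44521 = 77*(1/44521) = 77/44521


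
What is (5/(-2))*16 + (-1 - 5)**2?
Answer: -4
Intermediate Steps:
(5/(-2))*16 + (-1 - 5)**2 = -1/2*5*16 + (-6)**2 = -5/2*16 + 36 = -40 + 36 = -4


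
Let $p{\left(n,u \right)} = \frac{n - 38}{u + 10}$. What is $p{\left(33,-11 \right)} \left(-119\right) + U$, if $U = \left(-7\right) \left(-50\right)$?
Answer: $-245$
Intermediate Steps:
$U = 350$
$p{\left(n,u \right)} = \frac{-38 + n}{10 + u}$
$p{\left(33,-11 \right)} \left(-119\right) + U = \frac{-38 + 33}{10 - 11} \left(-119\right) + 350 = \frac{1}{-1} \left(-5\right) \left(-119\right) + 350 = \left(-1\right) \left(-5\right) \left(-119\right) + 350 = 5 \left(-119\right) + 350 = -595 + 350 = -245$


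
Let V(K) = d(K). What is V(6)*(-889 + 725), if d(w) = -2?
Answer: 328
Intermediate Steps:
V(K) = -2
V(6)*(-889 + 725) = -2*(-889 + 725) = -2*(-164) = 328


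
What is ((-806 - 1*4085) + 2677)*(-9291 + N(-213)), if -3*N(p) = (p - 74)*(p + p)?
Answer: 110799630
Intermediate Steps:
N(p) = -2*p*(-74 + p)/3 (N(p) = -(p - 74)*(p + p)/3 = -(-74 + p)*2*p/3 = -2*p*(-74 + p)/3)
((-806 - 1*4085) + 2677)*(-9291 + N(-213)) = ((-806 - 1*4085) + 2677)*(-9291 + (⅔)*(-213)*(74 - 1*(-213))) = ((-806 - 4085) + 2677)*(-9291 + (⅔)*(-213)*(74 + 213)) = (-4891 + 2677)*(-9291 + (⅔)*(-213)*287) = -2214*(-9291 - 40754) = -2214*(-50045) = 110799630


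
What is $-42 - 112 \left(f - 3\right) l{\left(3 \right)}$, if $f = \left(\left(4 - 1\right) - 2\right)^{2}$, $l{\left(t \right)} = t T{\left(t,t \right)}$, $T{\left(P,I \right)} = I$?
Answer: $1974$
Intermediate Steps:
$l{\left(t \right)} = t^{2}$ ($l{\left(t \right)} = t t = t^{2}$)
$f = 1$ ($f = \left(\left(4 - 1\right) - 2\right)^{2} = \left(3 - 2\right)^{2} = 1^{2} = 1$)
$-42 - 112 \left(f - 3\right) l{\left(3 \right)} = -42 - 112 \left(1 - 3\right) 3^{2} = -42 - 112 \left(\left(-2\right) 9\right) = -42 - -2016 = -42 + 2016 = 1974$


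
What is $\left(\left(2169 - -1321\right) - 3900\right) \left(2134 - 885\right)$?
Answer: $-512090$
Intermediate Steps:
$\left(\left(2169 - -1321\right) - 3900\right) \left(2134 - 885\right) = \left(\left(2169 + 1321\right) - 3900\right) 1249 = \left(3490 - 3900\right) 1249 = \left(-410\right) 1249 = -512090$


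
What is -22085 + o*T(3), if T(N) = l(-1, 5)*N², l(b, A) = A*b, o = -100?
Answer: -17585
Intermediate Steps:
T(N) = -5*N² (T(N) = (5*(-1))*N² = -5*N²)
-22085 + o*T(3) = -22085 - (-500)*3² = -22085 - (-500)*9 = -22085 - 100*(-45) = -22085 + 4500 = -17585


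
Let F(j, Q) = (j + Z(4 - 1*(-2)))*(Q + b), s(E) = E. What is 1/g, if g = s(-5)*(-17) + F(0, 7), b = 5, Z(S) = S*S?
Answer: 1/517 ≈ 0.0019342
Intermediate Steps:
Z(S) = S**2
F(j, Q) = (5 + Q)*(36 + j) (F(j, Q) = (j + (4 - 1*(-2))**2)*(Q + 5) = (j + (4 + 2)**2)*(5 + Q) = (j + 6**2)*(5 + Q) = (j + 36)*(5 + Q) = (36 + j)*(5 + Q) = (5 + Q)*(36 + j))
g = 517 (g = -5*(-17) + (180 + 5*0 + 36*7 + 7*0) = 85 + (180 + 0 + 252 + 0) = 85 + 432 = 517)
1/g = 1/517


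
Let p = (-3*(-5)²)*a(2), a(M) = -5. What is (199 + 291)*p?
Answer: 183750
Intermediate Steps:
p = 375 (p = -3*(-5)²*(-5) = -3*25*(-5) = -75*(-5) = 375)
(199 + 291)*p = (199 + 291)*375 = 490*375 = 183750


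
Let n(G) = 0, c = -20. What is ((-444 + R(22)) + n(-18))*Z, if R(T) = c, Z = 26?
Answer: -12064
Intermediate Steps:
R(T) = -20
((-444 + R(22)) + n(-18))*Z = ((-444 - 20) + 0)*26 = (-464 + 0)*26 = -464*26 = -12064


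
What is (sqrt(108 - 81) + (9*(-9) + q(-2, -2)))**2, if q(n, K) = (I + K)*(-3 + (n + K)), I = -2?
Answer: 2836 - 318*sqrt(3) ≈ 2285.2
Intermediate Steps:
q(n, K) = (-2 + K)*(-3 + K + n) (q(n, K) = (-2 + K)*(-3 + (n + K)) = (-2 + K)*(-3 + (K + n)) = (-2 + K)*(-3 + K + n))
(sqrt(108 - 81) + (9*(-9) + q(-2, -2)))**2 = (sqrt(108 - 81) + (9*(-9) + (6 + (-2)**2 - 5*(-2) - 2*(-2) - 2*(-2))))**2 = (sqrt(27) + (-81 + (6 + 4 + 10 + 4 + 4)))**2 = (3*sqrt(3) + (-81 + 28))**2 = (3*sqrt(3) - 53)**2 = (-53 + 3*sqrt(3))**2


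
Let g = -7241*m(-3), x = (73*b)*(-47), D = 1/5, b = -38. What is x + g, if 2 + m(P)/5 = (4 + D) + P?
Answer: 159342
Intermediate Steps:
D = ⅕ ≈ 0.20000
m(P) = 11 + 5*P (m(P) = -10 + 5*((4 + ⅕) + P) = -10 + 5*(21/5 + P) = -10 + (21 + 5*P) = 11 + 5*P)
x = 130378 (x = (73*(-38))*(-47) = -2774*(-47) = 130378)
g = 28964 (g = -7241*(11 + 5*(-3)) = -7241*(11 - 15) = -7241*(-4) = 28964)
x + g = 130378 + 28964 = 159342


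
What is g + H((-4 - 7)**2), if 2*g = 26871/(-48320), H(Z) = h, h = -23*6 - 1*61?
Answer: -19258231/96640 ≈ -199.28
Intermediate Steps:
h = -199 (h = -138 - 61 = -199)
H(Z) = -199
g = -26871/96640 (g = (26871/(-48320))/2 = (26871*(-1/48320))/2 = (1/2)*(-26871/48320) = -26871/96640 ≈ -0.27805)
g + H((-4 - 7)**2) = -26871/96640 - 199 = -19258231/96640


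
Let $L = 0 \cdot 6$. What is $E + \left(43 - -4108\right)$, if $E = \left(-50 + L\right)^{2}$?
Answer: $6651$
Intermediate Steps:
$L = 0$
$E = 2500$ ($E = \left(-50 + 0\right)^{2} = \left(-50\right)^{2} = 2500$)
$E + \left(43 - -4108\right) = 2500 + \left(43 - -4108\right) = 2500 + \left(43 + 4108\right) = 2500 + 4151 = 6651$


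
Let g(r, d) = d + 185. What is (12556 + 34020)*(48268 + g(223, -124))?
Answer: 2250971504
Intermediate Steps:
g(r, d) = 185 + d
(12556 + 34020)*(48268 + g(223, -124)) = (12556 + 34020)*(48268 + (185 - 124)) = 46576*(48268 + 61) = 46576*48329 = 2250971504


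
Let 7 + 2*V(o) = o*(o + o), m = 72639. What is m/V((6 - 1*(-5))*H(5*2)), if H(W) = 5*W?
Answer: 145278/604993 ≈ 0.24013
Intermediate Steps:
V(o) = -7/2 + o² (V(o) = -7/2 + (o*(o + o))/2 = -7/2 + (o*(2*o))/2 = -7/2 + (2*o²)/2 = -7/2 + o²)
m/V((6 - 1*(-5))*H(5*2)) = 72639/(-7/2 + ((6 - 1*(-5))*(5*(5*2)))²) = 72639/(-7/2 + ((6 + 5)*(5*10))²) = 72639/(-7/2 + (11*50)²) = 72639/(-7/2 + 550²) = 72639/(-7/2 + 302500) = 72639/(604993/2) = 72639*(2/604993) = 145278/604993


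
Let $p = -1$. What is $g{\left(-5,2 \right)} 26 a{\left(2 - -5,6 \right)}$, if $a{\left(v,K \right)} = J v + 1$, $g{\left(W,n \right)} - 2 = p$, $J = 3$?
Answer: $572$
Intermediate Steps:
$g{\left(W,n \right)} = 1$ ($g{\left(W,n \right)} = 2 - 1 = 1$)
$a{\left(v,K \right)} = 1 + 3 v$ ($a{\left(v,K \right)} = 3 v + 1 = 1 + 3 v$)
$g{\left(-5,2 \right)} 26 a{\left(2 - -5,6 \right)} = 1 \cdot 26 \left(1 + 3 \left(2 - -5\right)\right) = 26 \left(1 + 3 \left(2 + 5\right)\right) = 26 \left(1 + 3 \cdot 7\right) = 26 \left(1 + 21\right) = 26 \cdot 22 = 572$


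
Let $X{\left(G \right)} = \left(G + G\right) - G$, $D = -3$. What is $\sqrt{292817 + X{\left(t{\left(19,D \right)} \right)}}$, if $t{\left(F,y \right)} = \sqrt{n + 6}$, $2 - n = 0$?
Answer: $\sqrt{292817 + 2 \sqrt{2}} \approx 541.13$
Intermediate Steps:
$n = 2$ ($n = 2 - 0 = 2 + 0 = 2$)
$t{\left(F,y \right)} = 2 \sqrt{2}$ ($t{\left(F,y \right)} = \sqrt{2 + 6} = \sqrt{8} = 2 \sqrt{2}$)
$X{\left(G \right)} = G$ ($X{\left(G \right)} = 2 G - G = G$)
$\sqrt{292817 + X{\left(t{\left(19,D \right)} \right)}} = \sqrt{292817 + 2 \sqrt{2}}$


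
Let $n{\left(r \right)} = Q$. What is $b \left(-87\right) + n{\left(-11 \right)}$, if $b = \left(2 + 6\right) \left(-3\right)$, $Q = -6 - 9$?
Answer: $2073$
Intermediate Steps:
$Q = -15$ ($Q = -6 - 9 = -15$)
$n{\left(r \right)} = -15$
$b = -24$ ($b = 8 \left(-3\right) = -24$)
$b \left(-87\right) + n{\left(-11 \right)} = \left(-24\right) \left(-87\right) - 15 = 2088 - 15 = 2073$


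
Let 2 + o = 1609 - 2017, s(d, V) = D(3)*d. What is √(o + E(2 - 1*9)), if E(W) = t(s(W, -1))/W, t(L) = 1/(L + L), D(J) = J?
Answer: I*√723234/42 ≈ 20.248*I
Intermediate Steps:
s(d, V) = 3*d
t(L) = 1/(2*L)
E(W) = 1/(6*W²) (E(W) = (1/(2*((3*W))))/W = ((1/(3*W))/2)/W = (1/(6*W))/W = 1/(6*W²))
o = -410 (o = -2 + (1609 - 2017) = -2 - 408 = -410)
√(o + E(2 - 1*9)) = √(-410 + 1/(6*(2 - 1*9)²)) = √(-410 + 1/(6*(2 - 9)²)) = √(-410 + (⅙)/(-7)²) = √(-410 + (⅙)*(1/49)) = √(-410 + 1/294) = √(-120539/294) = I*√723234/42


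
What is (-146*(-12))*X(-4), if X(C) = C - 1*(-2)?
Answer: -3504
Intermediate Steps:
X(C) = 2 + C (X(C) = C + 2 = 2 + C)
(-146*(-12))*X(-4) = (-146*(-12))*(2 - 4) = 1752*(-2) = -3504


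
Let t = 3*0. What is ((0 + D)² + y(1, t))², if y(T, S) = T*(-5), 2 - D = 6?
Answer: 121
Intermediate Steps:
D = -4 (D = 2 - 1*6 = 2 - 6 = -4)
t = 0
y(T, S) = -5*T
((0 + D)² + y(1, t))² = ((0 - 4)² - 5*1)² = ((-4)² - 5)² = (16 - 5)² = 11² = 121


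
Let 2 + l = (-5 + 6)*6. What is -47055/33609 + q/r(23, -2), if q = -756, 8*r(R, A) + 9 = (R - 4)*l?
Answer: -68806639/750601 ≈ -91.669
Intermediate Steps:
l = 4 (l = -2 + (-5 + 6)*6 = -2 + 1*6 = -2 + 6 = 4)
r(R, A) = -25/8 + R/2 (r(R, A) = -9/8 + ((R - 4)*4)/8 = -9/8 + ((-4 + R)*4)/8 = -9/8 + (-16 + 4*R)/8 = -9/8 + (-2 + R/2) = -25/8 + R/2)
-47055/33609 + q/r(23, -2) = -47055/33609 - 756/(-25/8 + (½)*23) = -47055*1/33609 - 756/(-25/8 + 23/2) = -15685/11203 - 756/67/8 = -15685/11203 - 756*8/67 = -15685/11203 - 6048/67 = -68806639/750601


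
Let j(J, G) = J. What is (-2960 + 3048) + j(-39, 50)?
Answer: 49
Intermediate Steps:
(-2960 + 3048) + j(-39, 50) = (-2960 + 3048) - 39 = 88 - 39 = 49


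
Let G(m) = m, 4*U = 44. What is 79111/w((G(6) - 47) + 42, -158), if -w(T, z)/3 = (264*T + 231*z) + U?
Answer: 79111/108669 ≈ 0.72800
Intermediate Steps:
U = 11 (U = (¼)*44 = 11)
w(T, z) = -33 - 792*T - 693*z (w(T, z) = -3*((264*T + 231*z) + 11) = -3*((231*z + 264*T) + 11) = -3*(11 + 231*z + 264*T) = -33 - 792*T - 693*z)
79111/w((G(6) - 47) + 42, -158) = 79111/(-33 - 792*((6 - 47) + 42) - 693*(-158)) = 79111/(-33 - 792*(-41 + 42) + 109494) = 79111/(-33 - 792*1 + 109494) = 79111/(-33 - 792 + 109494) = 79111/108669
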